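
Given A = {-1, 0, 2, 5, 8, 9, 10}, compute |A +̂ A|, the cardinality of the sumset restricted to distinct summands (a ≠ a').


Restricted sumset: A +̂ A = {a + a' : a ∈ A, a' ∈ A, a ≠ a'}.
Equivalently, take A + A and drop any sum 2a that is achievable ONLY as a + a for a ∈ A (i.e. sums representable only with equal summands).
Enumerate pairs (a, a') with a < a' (symmetric, so each unordered pair gives one sum; this covers all a ≠ a'):
  -1 + 0 = -1
  -1 + 2 = 1
  -1 + 5 = 4
  -1 + 8 = 7
  -1 + 9 = 8
  -1 + 10 = 9
  0 + 2 = 2
  0 + 5 = 5
  0 + 8 = 8
  0 + 9 = 9
  0 + 10 = 10
  2 + 5 = 7
  2 + 8 = 10
  2 + 9 = 11
  2 + 10 = 12
  5 + 8 = 13
  5 + 9 = 14
  5 + 10 = 15
  8 + 9 = 17
  8 + 10 = 18
  9 + 10 = 19
Collected distinct sums: {-1, 1, 2, 4, 5, 7, 8, 9, 10, 11, 12, 13, 14, 15, 17, 18, 19}
|A +̂ A| = 17
(Reference bound: |A +̂ A| ≥ 2|A| - 3 for |A| ≥ 2, with |A| = 7 giving ≥ 11.)

|A +̂ A| = 17


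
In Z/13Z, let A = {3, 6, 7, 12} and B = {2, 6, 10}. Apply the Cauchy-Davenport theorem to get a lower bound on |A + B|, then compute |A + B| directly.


Cauchy-Davenport: |A + B| ≥ min(p, |A| + |B| - 1) for A, B nonempty in Z/pZ.
|A| = 4, |B| = 3, p = 13.
CD lower bound = min(13, 4 + 3 - 1) = min(13, 6) = 6.
Compute A + B mod 13 directly:
a = 3: 3+2=5, 3+6=9, 3+10=0
a = 6: 6+2=8, 6+6=12, 6+10=3
a = 7: 7+2=9, 7+6=0, 7+10=4
a = 12: 12+2=1, 12+6=5, 12+10=9
A + B = {0, 1, 3, 4, 5, 8, 9, 12}, so |A + B| = 8.
Verify: 8 ≥ 6? Yes ✓.

CD lower bound = 6, actual |A + B| = 8.


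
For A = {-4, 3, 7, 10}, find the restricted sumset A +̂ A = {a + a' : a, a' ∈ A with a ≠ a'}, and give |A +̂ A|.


Restricted sumset: A +̂ A = {a + a' : a ∈ A, a' ∈ A, a ≠ a'}.
Equivalently, take A + A and drop any sum 2a that is achievable ONLY as a + a for a ∈ A (i.e. sums representable only with equal summands).
Enumerate pairs (a, a') with a < a' (symmetric, so each unordered pair gives one sum; this covers all a ≠ a'):
  -4 + 3 = -1
  -4 + 7 = 3
  -4 + 10 = 6
  3 + 7 = 10
  3 + 10 = 13
  7 + 10 = 17
Collected distinct sums: {-1, 3, 6, 10, 13, 17}
|A +̂ A| = 6
(Reference bound: |A +̂ A| ≥ 2|A| - 3 for |A| ≥ 2, with |A| = 4 giving ≥ 5.)

|A +̂ A| = 6


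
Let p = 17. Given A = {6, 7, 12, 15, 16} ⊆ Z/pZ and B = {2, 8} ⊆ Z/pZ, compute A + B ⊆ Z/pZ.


Work in Z/17Z: reduce every sum a + b modulo 17.
Enumerate all 10 pairs:
a = 6: 6+2=8, 6+8=14
a = 7: 7+2=9, 7+8=15
a = 12: 12+2=14, 12+8=3
a = 15: 15+2=0, 15+8=6
a = 16: 16+2=1, 16+8=7
Distinct residues collected: {0, 1, 3, 6, 7, 8, 9, 14, 15}
|A + B| = 9 (out of 17 total residues).

A + B = {0, 1, 3, 6, 7, 8, 9, 14, 15}


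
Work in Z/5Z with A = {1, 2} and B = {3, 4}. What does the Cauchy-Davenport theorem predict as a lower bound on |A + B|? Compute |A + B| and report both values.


Cauchy-Davenport: |A + B| ≥ min(p, |A| + |B| - 1) for A, B nonempty in Z/pZ.
|A| = 2, |B| = 2, p = 5.
CD lower bound = min(5, 2 + 2 - 1) = min(5, 3) = 3.
Compute A + B mod 5 directly:
a = 1: 1+3=4, 1+4=0
a = 2: 2+3=0, 2+4=1
A + B = {0, 1, 4}, so |A + B| = 3.
Verify: 3 ≥ 3? Yes ✓.

CD lower bound = 3, actual |A + B| = 3.


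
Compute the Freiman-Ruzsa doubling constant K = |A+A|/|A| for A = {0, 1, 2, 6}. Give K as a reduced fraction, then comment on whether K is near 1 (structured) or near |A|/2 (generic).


|A| = 4.
Compute A + A by enumerating all 16 pairs.
A + A = {0, 1, 2, 3, 4, 6, 7, 8, 12}, so |A + A| = 9.
K = |A + A| / |A| = 9/4 (already in lowest terms) ≈ 2.2500.
Reference: AP of size 4 gives K = 7/4 ≈ 1.7500; a fully generic set of size 4 gives K ≈ 2.5000.

|A| = 4, |A + A| = 9, K = 9/4.


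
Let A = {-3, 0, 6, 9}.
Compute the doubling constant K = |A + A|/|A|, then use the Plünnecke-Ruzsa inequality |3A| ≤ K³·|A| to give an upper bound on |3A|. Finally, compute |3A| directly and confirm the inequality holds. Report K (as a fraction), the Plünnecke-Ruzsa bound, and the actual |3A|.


|A| = 4.
Step 1: Compute A + A by enumerating all 16 pairs.
A + A = {-6, -3, 0, 3, 6, 9, 12, 15, 18}, so |A + A| = 9.
Step 2: Doubling constant K = |A + A|/|A| = 9/4 = 9/4 ≈ 2.2500.
Step 3: Plünnecke-Ruzsa gives |3A| ≤ K³·|A| = (2.2500)³ · 4 ≈ 45.5625.
Step 4: Compute 3A = A + A + A directly by enumerating all triples (a,b,c) ∈ A³; |3A| = 13.
Step 5: Check 13 ≤ 45.5625? Yes ✓.

K = 9/4, Plünnecke-Ruzsa bound K³|A| ≈ 45.5625, |3A| = 13, inequality holds.


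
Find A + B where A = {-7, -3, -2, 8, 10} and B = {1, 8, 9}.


A + B = {a + b : a ∈ A, b ∈ B}.
Enumerate all |A|·|B| = 5·3 = 15 pairs (a, b) and collect distinct sums.
a = -7: -7+1=-6, -7+8=1, -7+9=2
a = -3: -3+1=-2, -3+8=5, -3+9=6
a = -2: -2+1=-1, -2+8=6, -2+9=7
a = 8: 8+1=9, 8+8=16, 8+9=17
a = 10: 10+1=11, 10+8=18, 10+9=19
Collecting distinct sums: A + B = {-6, -2, -1, 1, 2, 5, 6, 7, 9, 11, 16, 17, 18, 19}
|A + B| = 14

A + B = {-6, -2, -1, 1, 2, 5, 6, 7, 9, 11, 16, 17, 18, 19}


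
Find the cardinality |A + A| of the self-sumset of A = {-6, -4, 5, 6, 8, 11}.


A + A = {a + a' : a, a' ∈ A}; |A| = 6.
General bounds: 2|A| - 1 ≤ |A + A| ≤ |A|(|A|+1)/2, i.e. 11 ≤ |A + A| ≤ 21.
Lower bound 2|A|-1 is attained iff A is an arithmetic progression.
Enumerate sums a + a' for a ≤ a' (symmetric, so this suffices):
a = -6: -6+-6=-12, -6+-4=-10, -6+5=-1, -6+6=0, -6+8=2, -6+11=5
a = -4: -4+-4=-8, -4+5=1, -4+6=2, -4+8=4, -4+11=7
a = 5: 5+5=10, 5+6=11, 5+8=13, 5+11=16
a = 6: 6+6=12, 6+8=14, 6+11=17
a = 8: 8+8=16, 8+11=19
a = 11: 11+11=22
Distinct sums: {-12, -10, -8, -1, 0, 1, 2, 4, 5, 7, 10, 11, 12, 13, 14, 16, 17, 19, 22}
|A + A| = 19

|A + A| = 19


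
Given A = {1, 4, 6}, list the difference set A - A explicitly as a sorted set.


A - A = {a - a' : a, a' ∈ A}.
Compute a - a' for each ordered pair (a, a'):
a = 1: 1-1=0, 1-4=-3, 1-6=-5
a = 4: 4-1=3, 4-4=0, 4-6=-2
a = 6: 6-1=5, 6-4=2, 6-6=0
Collecting distinct values (and noting 0 appears from a-a):
A - A = {-5, -3, -2, 0, 2, 3, 5}
|A - A| = 7

A - A = {-5, -3, -2, 0, 2, 3, 5}


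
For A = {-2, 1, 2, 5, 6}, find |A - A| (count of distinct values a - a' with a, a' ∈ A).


A - A = {a - a' : a, a' ∈ A}; |A| = 5.
Bounds: 2|A|-1 ≤ |A - A| ≤ |A|² - |A| + 1, i.e. 9 ≤ |A - A| ≤ 21.
Note: 0 ∈ A - A always (from a - a). The set is symmetric: if d ∈ A - A then -d ∈ A - A.
Enumerate nonzero differences d = a - a' with a > a' (then include -d):
Positive differences: {1, 3, 4, 5, 7, 8}
Full difference set: {0} ∪ (positive diffs) ∪ (negative diffs).
|A - A| = 1 + 2·6 = 13 (matches direct enumeration: 13).

|A - A| = 13


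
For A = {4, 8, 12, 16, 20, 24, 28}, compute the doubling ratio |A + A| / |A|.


|A| = 7.
Compute A + A by enumerating all 49 pairs.
A + A = {8, 12, 16, 20, 24, 28, 32, 36, 40, 44, 48, 52, 56}, so |A + A| = 13.
K = |A + A| / |A| = 13/7 (already in lowest terms) ≈ 1.8571.
Reference: AP of size 7 gives K = 13/7 ≈ 1.8571; a fully generic set of size 7 gives K ≈ 4.0000.

|A| = 7, |A + A| = 13, K = 13/7.


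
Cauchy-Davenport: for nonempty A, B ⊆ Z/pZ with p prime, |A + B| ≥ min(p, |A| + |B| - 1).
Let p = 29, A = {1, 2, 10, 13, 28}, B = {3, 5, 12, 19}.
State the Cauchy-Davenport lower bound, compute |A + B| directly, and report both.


Cauchy-Davenport: |A + B| ≥ min(p, |A| + |B| - 1) for A, B nonempty in Z/pZ.
|A| = 5, |B| = 4, p = 29.
CD lower bound = min(29, 5 + 4 - 1) = min(29, 8) = 8.
Compute A + B mod 29 directly:
a = 1: 1+3=4, 1+5=6, 1+12=13, 1+19=20
a = 2: 2+3=5, 2+5=7, 2+12=14, 2+19=21
a = 10: 10+3=13, 10+5=15, 10+12=22, 10+19=0
a = 13: 13+3=16, 13+5=18, 13+12=25, 13+19=3
a = 28: 28+3=2, 28+5=4, 28+12=11, 28+19=18
A + B = {0, 2, 3, 4, 5, 6, 7, 11, 13, 14, 15, 16, 18, 20, 21, 22, 25}, so |A + B| = 17.
Verify: 17 ≥ 8? Yes ✓.

CD lower bound = 8, actual |A + B| = 17.


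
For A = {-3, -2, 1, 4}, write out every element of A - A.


A - A = {a - a' : a, a' ∈ A}.
Compute a - a' for each ordered pair (a, a'):
a = -3: -3--3=0, -3--2=-1, -3-1=-4, -3-4=-7
a = -2: -2--3=1, -2--2=0, -2-1=-3, -2-4=-6
a = 1: 1--3=4, 1--2=3, 1-1=0, 1-4=-3
a = 4: 4--3=7, 4--2=6, 4-1=3, 4-4=0
Collecting distinct values (and noting 0 appears from a-a):
A - A = {-7, -6, -4, -3, -1, 0, 1, 3, 4, 6, 7}
|A - A| = 11

A - A = {-7, -6, -4, -3, -1, 0, 1, 3, 4, 6, 7}


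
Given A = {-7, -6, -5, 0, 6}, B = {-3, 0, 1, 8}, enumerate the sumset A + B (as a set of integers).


A + B = {a + b : a ∈ A, b ∈ B}.
Enumerate all |A|·|B| = 5·4 = 20 pairs (a, b) and collect distinct sums.
a = -7: -7+-3=-10, -7+0=-7, -7+1=-6, -7+8=1
a = -6: -6+-3=-9, -6+0=-6, -6+1=-5, -6+8=2
a = -5: -5+-3=-8, -5+0=-5, -5+1=-4, -5+8=3
a = 0: 0+-3=-3, 0+0=0, 0+1=1, 0+8=8
a = 6: 6+-3=3, 6+0=6, 6+1=7, 6+8=14
Collecting distinct sums: A + B = {-10, -9, -8, -7, -6, -5, -4, -3, 0, 1, 2, 3, 6, 7, 8, 14}
|A + B| = 16

A + B = {-10, -9, -8, -7, -6, -5, -4, -3, 0, 1, 2, 3, 6, 7, 8, 14}


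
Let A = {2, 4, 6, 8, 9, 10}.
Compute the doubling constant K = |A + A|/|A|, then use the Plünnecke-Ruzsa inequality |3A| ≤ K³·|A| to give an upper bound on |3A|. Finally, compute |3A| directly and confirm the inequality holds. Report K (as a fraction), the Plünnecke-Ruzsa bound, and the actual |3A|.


|A| = 6.
Step 1: Compute A + A by enumerating all 36 pairs.
A + A = {4, 6, 8, 10, 11, 12, 13, 14, 15, 16, 17, 18, 19, 20}, so |A + A| = 14.
Step 2: Doubling constant K = |A + A|/|A| = 14/6 = 14/6 ≈ 2.3333.
Step 3: Plünnecke-Ruzsa gives |3A| ≤ K³·|A| = (2.3333)³ · 6 ≈ 76.2222.
Step 4: Compute 3A = A + A + A directly by enumerating all triples (a,b,c) ∈ A³; |3A| = 22.
Step 5: Check 22 ≤ 76.2222? Yes ✓.

K = 14/6, Plünnecke-Ruzsa bound K³|A| ≈ 76.2222, |3A| = 22, inequality holds.


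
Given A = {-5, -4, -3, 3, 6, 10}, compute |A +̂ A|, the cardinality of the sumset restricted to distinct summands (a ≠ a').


Restricted sumset: A +̂ A = {a + a' : a ∈ A, a' ∈ A, a ≠ a'}.
Equivalently, take A + A and drop any sum 2a that is achievable ONLY as a + a for a ∈ A (i.e. sums representable only with equal summands).
Enumerate pairs (a, a') with a < a' (symmetric, so each unordered pair gives one sum; this covers all a ≠ a'):
  -5 + -4 = -9
  -5 + -3 = -8
  -5 + 3 = -2
  -5 + 6 = 1
  -5 + 10 = 5
  -4 + -3 = -7
  -4 + 3 = -1
  -4 + 6 = 2
  -4 + 10 = 6
  -3 + 3 = 0
  -3 + 6 = 3
  -3 + 10 = 7
  3 + 6 = 9
  3 + 10 = 13
  6 + 10 = 16
Collected distinct sums: {-9, -8, -7, -2, -1, 0, 1, 2, 3, 5, 6, 7, 9, 13, 16}
|A +̂ A| = 15
(Reference bound: |A +̂ A| ≥ 2|A| - 3 for |A| ≥ 2, with |A| = 6 giving ≥ 9.)

|A +̂ A| = 15


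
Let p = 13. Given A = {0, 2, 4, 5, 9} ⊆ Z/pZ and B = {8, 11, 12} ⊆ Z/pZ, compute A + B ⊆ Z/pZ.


Work in Z/13Z: reduce every sum a + b modulo 13.
Enumerate all 15 pairs:
a = 0: 0+8=8, 0+11=11, 0+12=12
a = 2: 2+8=10, 2+11=0, 2+12=1
a = 4: 4+8=12, 4+11=2, 4+12=3
a = 5: 5+8=0, 5+11=3, 5+12=4
a = 9: 9+8=4, 9+11=7, 9+12=8
Distinct residues collected: {0, 1, 2, 3, 4, 7, 8, 10, 11, 12}
|A + B| = 10 (out of 13 total residues).

A + B = {0, 1, 2, 3, 4, 7, 8, 10, 11, 12}


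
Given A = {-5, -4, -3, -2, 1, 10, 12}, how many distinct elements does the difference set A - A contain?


A - A = {a - a' : a, a' ∈ A}; |A| = 7.
Bounds: 2|A|-1 ≤ |A - A| ≤ |A|² - |A| + 1, i.e. 13 ≤ |A - A| ≤ 43.
Note: 0 ∈ A - A always (from a - a). The set is symmetric: if d ∈ A - A then -d ∈ A - A.
Enumerate nonzero differences d = a - a' with a > a' (then include -d):
Positive differences: {1, 2, 3, 4, 5, 6, 9, 11, 12, 13, 14, 15, 16, 17}
Full difference set: {0} ∪ (positive diffs) ∪ (negative diffs).
|A - A| = 1 + 2·14 = 29 (matches direct enumeration: 29).

|A - A| = 29


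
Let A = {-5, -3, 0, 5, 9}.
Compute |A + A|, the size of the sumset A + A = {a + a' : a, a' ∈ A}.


A + A = {a + a' : a, a' ∈ A}; |A| = 5.
General bounds: 2|A| - 1 ≤ |A + A| ≤ |A|(|A|+1)/2, i.e. 9 ≤ |A + A| ≤ 15.
Lower bound 2|A|-1 is attained iff A is an arithmetic progression.
Enumerate sums a + a' for a ≤ a' (symmetric, so this suffices):
a = -5: -5+-5=-10, -5+-3=-8, -5+0=-5, -5+5=0, -5+9=4
a = -3: -3+-3=-6, -3+0=-3, -3+5=2, -3+9=6
a = 0: 0+0=0, 0+5=5, 0+9=9
a = 5: 5+5=10, 5+9=14
a = 9: 9+9=18
Distinct sums: {-10, -8, -6, -5, -3, 0, 2, 4, 5, 6, 9, 10, 14, 18}
|A + A| = 14

|A + A| = 14


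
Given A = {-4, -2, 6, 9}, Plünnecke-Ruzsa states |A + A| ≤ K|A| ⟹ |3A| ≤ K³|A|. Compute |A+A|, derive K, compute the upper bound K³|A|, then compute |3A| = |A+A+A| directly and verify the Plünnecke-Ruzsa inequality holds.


|A| = 4.
Step 1: Compute A + A by enumerating all 16 pairs.
A + A = {-8, -6, -4, 2, 4, 5, 7, 12, 15, 18}, so |A + A| = 10.
Step 2: Doubling constant K = |A + A|/|A| = 10/4 = 10/4 ≈ 2.5000.
Step 3: Plünnecke-Ruzsa gives |3A| ≤ K³·|A| = (2.5000)³ · 4 ≈ 62.5000.
Step 4: Compute 3A = A + A + A directly by enumerating all triples (a,b,c) ∈ A³; |3A| = 20.
Step 5: Check 20 ≤ 62.5000? Yes ✓.

K = 10/4, Plünnecke-Ruzsa bound K³|A| ≈ 62.5000, |3A| = 20, inequality holds.


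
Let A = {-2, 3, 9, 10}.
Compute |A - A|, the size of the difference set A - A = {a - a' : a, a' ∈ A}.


A - A = {a - a' : a, a' ∈ A}; |A| = 4.
Bounds: 2|A|-1 ≤ |A - A| ≤ |A|² - |A| + 1, i.e. 7 ≤ |A - A| ≤ 13.
Note: 0 ∈ A - A always (from a - a). The set is symmetric: if d ∈ A - A then -d ∈ A - A.
Enumerate nonzero differences d = a - a' with a > a' (then include -d):
Positive differences: {1, 5, 6, 7, 11, 12}
Full difference set: {0} ∪ (positive diffs) ∪ (negative diffs).
|A - A| = 1 + 2·6 = 13 (matches direct enumeration: 13).

|A - A| = 13


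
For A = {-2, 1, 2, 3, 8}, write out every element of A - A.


A - A = {a - a' : a, a' ∈ A}.
Compute a - a' for each ordered pair (a, a'):
a = -2: -2--2=0, -2-1=-3, -2-2=-4, -2-3=-5, -2-8=-10
a = 1: 1--2=3, 1-1=0, 1-2=-1, 1-3=-2, 1-8=-7
a = 2: 2--2=4, 2-1=1, 2-2=0, 2-3=-1, 2-8=-6
a = 3: 3--2=5, 3-1=2, 3-2=1, 3-3=0, 3-8=-5
a = 8: 8--2=10, 8-1=7, 8-2=6, 8-3=5, 8-8=0
Collecting distinct values (and noting 0 appears from a-a):
A - A = {-10, -7, -6, -5, -4, -3, -2, -1, 0, 1, 2, 3, 4, 5, 6, 7, 10}
|A - A| = 17

A - A = {-10, -7, -6, -5, -4, -3, -2, -1, 0, 1, 2, 3, 4, 5, 6, 7, 10}


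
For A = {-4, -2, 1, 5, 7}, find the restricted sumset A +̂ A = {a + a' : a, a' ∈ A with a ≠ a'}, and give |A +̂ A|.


Restricted sumset: A +̂ A = {a + a' : a ∈ A, a' ∈ A, a ≠ a'}.
Equivalently, take A + A and drop any sum 2a that is achievable ONLY as a + a for a ∈ A (i.e. sums representable only with equal summands).
Enumerate pairs (a, a') with a < a' (symmetric, so each unordered pair gives one sum; this covers all a ≠ a'):
  -4 + -2 = -6
  -4 + 1 = -3
  -4 + 5 = 1
  -4 + 7 = 3
  -2 + 1 = -1
  -2 + 5 = 3
  -2 + 7 = 5
  1 + 5 = 6
  1 + 7 = 8
  5 + 7 = 12
Collected distinct sums: {-6, -3, -1, 1, 3, 5, 6, 8, 12}
|A +̂ A| = 9
(Reference bound: |A +̂ A| ≥ 2|A| - 3 for |A| ≥ 2, with |A| = 5 giving ≥ 7.)

|A +̂ A| = 9


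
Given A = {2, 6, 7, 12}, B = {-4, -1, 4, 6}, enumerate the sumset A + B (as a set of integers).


A + B = {a + b : a ∈ A, b ∈ B}.
Enumerate all |A|·|B| = 4·4 = 16 pairs (a, b) and collect distinct sums.
a = 2: 2+-4=-2, 2+-1=1, 2+4=6, 2+6=8
a = 6: 6+-4=2, 6+-1=5, 6+4=10, 6+6=12
a = 7: 7+-4=3, 7+-1=6, 7+4=11, 7+6=13
a = 12: 12+-4=8, 12+-1=11, 12+4=16, 12+6=18
Collecting distinct sums: A + B = {-2, 1, 2, 3, 5, 6, 8, 10, 11, 12, 13, 16, 18}
|A + B| = 13

A + B = {-2, 1, 2, 3, 5, 6, 8, 10, 11, 12, 13, 16, 18}


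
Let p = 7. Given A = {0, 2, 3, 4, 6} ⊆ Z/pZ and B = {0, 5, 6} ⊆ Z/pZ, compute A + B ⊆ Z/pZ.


Work in Z/7Z: reduce every sum a + b modulo 7.
Enumerate all 15 pairs:
a = 0: 0+0=0, 0+5=5, 0+6=6
a = 2: 2+0=2, 2+5=0, 2+6=1
a = 3: 3+0=3, 3+5=1, 3+6=2
a = 4: 4+0=4, 4+5=2, 4+6=3
a = 6: 6+0=6, 6+5=4, 6+6=5
Distinct residues collected: {0, 1, 2, 3, 4, 5, 6}
|A + B| = 7 (out of 7 total residues).

A + B = {0, 1, 2, 3, 4, 5, 6}


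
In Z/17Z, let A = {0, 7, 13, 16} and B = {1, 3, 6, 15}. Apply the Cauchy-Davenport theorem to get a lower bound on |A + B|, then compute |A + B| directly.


Cauchy-Davenport: |A + B| ≥ min(p, |A| + |B| - 1) for A, B nonempty in Z/pZ.
|A| = 4, |B| = 4, p = 17.
CD lower bound = min(17, 4 + 4 - 1) = min(17, 7) = 7.
Compute A + B mod 17 directly:
a = 0: 0+1=1, 0+3=3, 0+6=6, 0+15=15
a = 7: 7+1=8, 7+3=10, 7+6=13, 7+15=5
a = 13: 13+1=14, 13+3=16, 13+6=2, 13+15=11
a = 16: 16+1=0, 16+3=2, 16+6=5, 16+15=14
A + B = {0, 1, 2, 3, 5, 6, 8, 10, 11, 13, 14, 15, 16}, so |A + B| = 13.
Verify: 13 ≥ 7? Yes ✓.

CD lower bound = 7, actual |A + B| = 13.


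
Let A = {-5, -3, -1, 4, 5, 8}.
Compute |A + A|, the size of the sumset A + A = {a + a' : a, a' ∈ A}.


A + A = {a + a' : a, a' ∈ A}; |A| = 6.
General bounds: 2|A| - 1 ≤ |A + A| ≤ |A|(|A|+1)/2, i.e. 11 ≤ |A + A| ≤ 21.
Lower bound 2|A|-1 is attained iff A is an arithmetic progression.
Enumerate sums a + a' for a ≤ a' (symmetric, so this suffices):
a = -5: -5+-5=-10, -5+-3=-8, -5+-1=-6, -5+4=-1, -5+5=0, -5+8=3
a = -3: -3+-3=-6, -3+-1=-4, -3+4=1, -3+5=2, -3+8=5
a = -1: -1+-1=-2, -1+4=3, -1+5=4, -1+8=7
a = 4: 4+4=8, 4+5=9, 4+8=12
a = 5: 5+5=10, 5+8=13
a = 8: 8+8=16
Distinct sums: {-10, -8, -6, -4, -2, -1, 0, 1, 2, 3, 4, 5, 7, 8, 9, 10, 12, 13, 16}
|A + A| = 19

|A + A| = 19


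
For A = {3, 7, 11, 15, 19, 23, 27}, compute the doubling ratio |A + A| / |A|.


|A| = 7.
Compute A + A by enumerating all 49 pairs.
A + A = {6, 10, 14, 18, 22, 26, 30, 34, 38, 42, 46, 50, 54}, so |A + A| = 13.
K = |A + A| / |A| = 13/7 (already in lowest terms) ≈ 1.8571.
Reference: AP of size 7 gives K = 13/7 ≈ 1.8571; a fully generic set of size 7 gives K ≈ 4.0000.

|A| = 7, |A + A| = 13, K = 13/7.


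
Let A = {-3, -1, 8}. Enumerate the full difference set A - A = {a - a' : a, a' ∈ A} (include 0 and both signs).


A - A = {a - a' : a, a' ∈ A}.
Compute a - a' for each ordered pair (a, a'):
a = -3: -3--3=0, -3--1=-2, -3-8=-11
a = -1: -1--3=2, -1--1=0, -1-8=-9
a = 8: 8--3=11, 8--1=9, 8-8=0
Collecting distinct values (and noting 0 appears from a-a):
A - A = {-11, -9, -2, 0, 2, 9, 11}
|A - A| = 7

A - A = {-11, -9, -2, 0, 2, 9, 11}


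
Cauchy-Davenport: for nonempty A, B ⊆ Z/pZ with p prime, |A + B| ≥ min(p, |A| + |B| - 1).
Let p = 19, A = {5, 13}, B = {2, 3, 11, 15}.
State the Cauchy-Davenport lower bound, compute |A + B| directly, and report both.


Cauchy-Davenport: |A + B| ≥ min(p, |A| + |B| - 1) for A, B nonempty in Z/pZ.
|A| = 2, |B| = 4, p = 19.
CD lower bound = min(19, 2 + 4 - 1) = min(19, 5) = 5.
Compute A + B mod 19 directly:
a = 5: 5+2=7, 5+3=8, 5+11=16, 5+15=1
a = 13: 13+2=15, 13+3=16, 13+11=5, 13+15=9
A + B = {1, 5, 7, 8, 9, 15, 16}, so |A + B| = 7.
Verify: 7 ≥ 5? Yes ✓.

CD lower bound = 5, actual |A + B| = 7.


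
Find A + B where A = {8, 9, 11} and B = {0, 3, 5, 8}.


A + B = {a + b : a ∈ A, b ∈ B}.
Enumerate all |A|·|B| = 3·4 = 12 pairs (a, b) and collect distinct sums.
a = 8: 8+0=8, 8+3=11, 8+5=13, 8+8=16
a = 9: 9+0=9, 9+3=12, 9+5=14, 9+8=17
a = 11: 11+0=11, 11+3=14, 11+5=16, 11+8=19
Collecting distinct sums: A + B = {8, 9, 11, 12, 13, 14, 16, 17, 19}
|A + B| = 9

A + B = {8, 9, 11, 12, 13, 14, 16, 17, 19}


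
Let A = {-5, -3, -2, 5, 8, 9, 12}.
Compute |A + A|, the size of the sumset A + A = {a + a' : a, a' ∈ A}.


A + A = {a + a' : a, a' ∈ A}; |A| = 7.
General bounds: 2|A| - 1 ≤ |A + A| ≤ |A|(|A|+1)/2, i.e. 13 ≤ |A + A| ≤ 28.
Lower bound 2|A|-1 is attained iff A is an arithmetic progression.
Enumerate sums a + a' for a ≤ a' (symmetric, so this suffices):
a = -5: -5+-5=-10, -5+-3=-8, -5+-2=-7, -5+5=0, -5+8=3, -5+9=4, -5+12=7
a = -3: -3+-3=-6, -3+-2=-5, -3+5=2, -3+8=5, -3+9=6, -3+12=9
a = -2: -2+-2=-4, -2+5=3, -2+8=6, -2+9=7, -2+12=10
a = 5: 5+5=10, 5+8=13, 5+9=14, 5+12=17
a = 8: 8+8=16, 8+9=17, 8+12=20
a = 9: 9+9=18, 9+12=21
a = 12: 12+12=24
Distinct sums: {-10, -8, -7, -6, -5, -4, 0, 2, 3, 4, 5, 6, 7, 9, 10, 13, 14, 16, 17, 18, 20, 21, 24}
|A + A| = 23

|A + A| = 23


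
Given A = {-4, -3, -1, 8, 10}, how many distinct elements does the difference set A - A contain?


A - A = {a - a' : a, a' ∈ A}; |A| = 5.
Bounds: 2|A|-1 ≤ |A - A| ≤ |A|² - |A| + 1, i.e. 9 ≤ |A - A| ≤ 21.
Note: 0 ∈ A - A always (from a - a). The set is symmetric: if d ∈ A - A then -d ∈ A - A.
Enumerate nonzero differences d = a - a' with a > a' (then include -d):
Positive differences: {1, 2, 3, 9, 11, 12, 13, 14}
Full difference set: {0} ∪ (positive diffs) ∪ (negative diffs).
|A - A| = 1 + 2·8 = 17 (matches direct enumeration: 17).

|A - A| = 17


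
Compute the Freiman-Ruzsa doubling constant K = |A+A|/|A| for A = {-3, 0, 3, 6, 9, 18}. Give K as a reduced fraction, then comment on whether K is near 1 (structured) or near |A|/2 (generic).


|A| = 6.
Compute A + A by enumerating all 36 pairs.
A + A = {-6, -3, 0, 3, 6, 9, 12, 15, 18, 21, 24, 27, 36}, so |A + A| = 13.
K = |A + A| / |A| = 13/6 (already in lowest terms) ≈ 2.1667.
Reference: AP of size 6 gives K = 11/6 ≈ 1.8333; a fully generic set of size 6 gives K ≈ 3.5000.

|A| = 6, |A + A| = 13, K = 13/6.


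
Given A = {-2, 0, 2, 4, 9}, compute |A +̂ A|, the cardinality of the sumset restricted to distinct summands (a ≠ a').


Restricted sumset: A +̂ A = {a + a' : a ∈ A, a' ∈ A, a ≠ a'}.
Equivalently, take A + A and drop any sum 2a that is achievable ONLY as a + a for a ∈ A (i.e. sums representable only with equal summands).
Enumerate pairs (a, a') with a < a' (symmetric, so each unordered pair gives one sum; this covers all a ≠ a'):
  -2 + 0 = -2
  -2 + 2 = 0
  -2 + 4 = 2
  -2 + 9 = 7
  0 + 2 = 2
  0 + 4 = 4
  0 + 9 = 9
  2 + 4 = 6
  2 + 9 = 11
  4 + 9 = 13
Collected distinct sums: {-2, 0, 2, 4, 6, 7, 9, 11, 13}
|A +̂ A| = 9
(Reference bound: |A +̂ A| ≥ 2|A| - 3 for |A| ≥ 2, with |A| = 5 giving ≥ 7.)

|A +̂ A| = 9


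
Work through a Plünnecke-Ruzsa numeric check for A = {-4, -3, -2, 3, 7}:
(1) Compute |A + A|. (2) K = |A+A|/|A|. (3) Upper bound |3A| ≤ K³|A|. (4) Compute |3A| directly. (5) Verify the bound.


|A| = 5.
Step 1: Compute A + A by enumerating all 25 pairs.
A + A = {-8, -7, -6, -5, -4, -1, 0, 1, 3, 4, 5, 6, 10, 14}, so |A + A| = 14.
Step 2: Doubling constant K = |A + A|/|A| = 14/5 = 14/5 ≈ 2.8000.
Step 3: Plünnecke-Ruzsa gives |3A| ≤ K³·|A| = (2.8000)³ · 5 ≈ 109.7600.
Step 4: Compute 3A = A + A + A directly by enumerating all triples (a,b,c) ∈ A³; |3A| = 27.
Step 5: Check 27 ≤ 109.7600? Yes ✓.

K = 14/5, Plünnecke-Ruzsa bound K³|A| ≈ 109.7600, |3A| = 27, inequality holds.


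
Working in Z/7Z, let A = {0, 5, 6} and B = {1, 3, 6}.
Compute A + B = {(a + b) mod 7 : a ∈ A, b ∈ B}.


Work in Z/7Z: reduce every sum a + b modulo 7.
Enumerate all 9 pairs:
a = 0: 0+1=1, 0+3=3, 0+6=6
a = 5: 5+1=6, 5+3=1, 5+6=4
a = 6: 6+1=0, 6+3=2, 6+6=5
Distinct residues collected: {0, 1, 2, 3, 4, 5, 6}
|A + B| = 7 (out of 7 total residues).

A + B = {0, 1, 2, 3, 4, 5, 6}


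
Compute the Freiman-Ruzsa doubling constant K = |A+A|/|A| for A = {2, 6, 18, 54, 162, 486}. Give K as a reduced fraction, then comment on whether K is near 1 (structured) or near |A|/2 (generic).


|A| = 6.
Compute A + A by enumerating all 36 pairs.
A + A = {4, 8, 12, 20, 24, 36, 56, 60, 72, 108, 164, 168, 180, 216, 324, 488, 492, 504, 540, 648, 972}, so |A + A| = 21.
K = |A + A| / |A| = 21/6 = 7/2 ≈ 3.5000.
Reference: AP of size 6 gives K = 11/6 ≈ 1.8333; a fully generic set of size 6 gives K ≈ 3.5000.

|A| = 6, |A + A| = 21, K = 21/6 = 7/2.


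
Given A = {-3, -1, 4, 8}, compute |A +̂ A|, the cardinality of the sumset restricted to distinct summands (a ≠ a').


Restricted sumset: A +̂ A = {a + a' : a ∈ A, a' ∈ A, a ≠ a'}.
Equivalently, take A + A and drop any sum 2a that is achievable ONLY as a + a for a ∈ A (i.e. sums representable only with equal summands).
Enumerate pairs (a, a') with a < a' (symmetric, so each unordered pair gives one sum; this covers all a ≠ a'):
  -3 + -1 = -4
  -3 + 4 = 1
  -3 + 8 = 5
  -1 + 4 = 3
  -1 + 8 = 7
  4 + 8 = 12
Collected distinct sums: {-4, 1, 3, 5, 7, 12}
|A +̂ A| = 6
(Reference bound: |A +̂ A| ≥ 2|A| - 3 for |A| ≥ 2, with |A| = 4 giving ≥ 5.)

|A +̂ A| = 6


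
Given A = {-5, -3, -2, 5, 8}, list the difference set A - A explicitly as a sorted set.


A - A = {a - a' : a, a' ∈ A}.
Compute a - a' for each ordered pair (a, a'):
a = -5: -5--5=0, -5--3=-2, -5--2=-3, -5-5=-10, -5-8=-13
a = -3: -3--5=2, -3--3=0, -3--2=-1, -3-5=-8, -3-8=-11
a = -2: -2--5=3, -2--3=1, -2--2=0, -2-5=-7, -2-8=-10
a = 5: 5--5=10, 5--3=8, 5--2=7, 5-5=0, 5-8=-3
a = 8: 8--5=13, 8--3=11, 8--2=10, 8-5=3, 8-8=0
Collecting distinct values (and noting 0 appears from a-a):
A - A = {-13, -11, -10, -8, -7, -3, -2, -1, 0, 1, 2, 3, 7, 8, 10, 11, 13}
|A - A| = 17

A - A = {-13, -11, -10, -8, -7, -3, -2, -1, 0, 1, 2, 3, 7, 8, 10, 11, 13}


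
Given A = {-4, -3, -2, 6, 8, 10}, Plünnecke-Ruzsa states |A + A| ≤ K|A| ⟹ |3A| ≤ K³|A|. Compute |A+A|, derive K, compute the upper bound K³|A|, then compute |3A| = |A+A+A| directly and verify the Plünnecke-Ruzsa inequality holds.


|A| = 6.
Step 1: Compute A + A by enumerating all 36 pairs.
A + A = {-8, -7, -6, -5, -4, 2, 3, 4, 5, 6, 7, 8, 12, 14, 16, 18, 20}, so |A + A| = 17.
Step 2: Doubling constant K = |A + A|/|A| = 17/6 = 17/6 ≈ 2.8333.
Step 3: Plünnecke-Ruzsa gives |3A| ≤ K³·|A| = (2.8333)³ · 6 ≈ 136.4722.
Step 4: Compute 3A = A + A + A directly by enumerating all triples (a,b,c) ∈ A³; |3A| = 33.
Step 5: Check 33 ≤ 136.4722? Yes ✓.

K = 17/6, Plünnecke-Ruzsa bound K³|A| ≈ 136.4722, |3A| = 33, inequality holds.


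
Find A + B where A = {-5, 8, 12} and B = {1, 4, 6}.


A + B = {a + b : a ∈ A, b ∈ B}.
Enumerate all |A|·|B| = 3·3 = 9 pairs (a, b) and collect distinct sums.
a = -5: -5+1=-4, -5+4=-1, -5+6=1
a = 8: 8+1=9, 8+4=12, 8+6=14
a = 12: 12+1=13, 12+4=16, 12+6=18
Collecting distinct sums: A + B = {-4, -1, 1, 9, 12, 13, 14, 16, 18}
|A + B| = 9

A + B = {-4, -1, 1, 9, 12, 13, 14, 16, 18}


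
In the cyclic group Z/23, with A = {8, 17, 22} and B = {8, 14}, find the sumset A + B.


Work in Z/23Z: reduce every sum a + b modulo 23.
Enumerate all 6 pairs:
a = 8: 8+8=16, 8+14=22
a = 17: 17+8=2, 17+14=8
a = 22: 22+8=7, 22+14=13
Distinct residues collected: {2, 7, 8, 13, 16, 22}
|A + B| = 6 (out of 23 total residues).

A + B = {2, 7, 8, 13, 16, 22}


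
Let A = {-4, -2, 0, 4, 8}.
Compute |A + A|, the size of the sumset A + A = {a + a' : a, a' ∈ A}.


A + A = {a + a' : a, a' ∈ A}; |A| = 5.
General bounds: 2|A| - 1 ≤ |A + A| ≤ |A|(|A|+1)/2, i.e. 9 ≤ |A + A| ≤ 15.
Lower bound 2|A|-1 is attained iff A is an arithmetic progression.
Enumerate sums a + a' for a ≤ a' (symmetric, so this suffices):
a = -4: -4+-4=-8, -4+-2=-6, -4+0=-4, -4+4=0, -4+8=4
a = -2: -2+-2=-4, -2+0=-2, -2+4=2, -2+8=6
a = 0: 0+0=0, 0+4=4, 0+8=8
a = 4: 4+4=8, 4+8=12
a = 8: 8+8=16
Distinct sums: {-8, -6, -4, -2, 0, 2, 4, 6, 8, 12, 16}
|A + A| = 11

|A + A| = 11


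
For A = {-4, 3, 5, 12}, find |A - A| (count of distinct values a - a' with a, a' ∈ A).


A - A = {a - a' : a, a' ∈ A}; |A| = 4.
Bounds: 2|A|-1 ≤ |A - A| ≤ |A|² - |A| + 1, i.e. 7 ≤ |A - A| ≤ 13.
Note: 0 ∈ A - A always (from a - a). The set is symmetric: if d ∈ A - A then -d ∈ A - A.
Enumerate nonzero differences d = a - a' with a > a' (then include -d):
Positive differences: {2, 7, 9, 16}
Full difference set: {0} ∪ (positive diffs) ∪ (negative diffs).
|A - A| = 1 + 2·4 = 9 (matches direct enumeration: 9).

|A - A| = 9


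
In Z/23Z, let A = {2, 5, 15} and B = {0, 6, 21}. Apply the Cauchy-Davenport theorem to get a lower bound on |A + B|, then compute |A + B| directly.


Cauchy-Davenport: |A + B| ≥ min(p, |A| + |B| - 1) for A, B nonempty in Z/pZ.
|A| = 3, |B| = 3, p = 23.
CD lower bound = min(23, 3 + 3 - 1) = min(23, 5) = 5.
Compute A + B mod 23 directly:
a = 2: 2+0=2, 2+6=8, 2+21=0
a = 5: 5+0=5, 5+6=11, 5+21=3
a = 15: 15+0=15, 15+6=21, 15+21=13
A + B = {0, 2, 3, 5, 8, 11, 13, 15, 21}, so |A + B| = 9.
Verify: 9 ≥ 5? Yes ✓.

CD lower bound = 5, actual |A + B| = 9.


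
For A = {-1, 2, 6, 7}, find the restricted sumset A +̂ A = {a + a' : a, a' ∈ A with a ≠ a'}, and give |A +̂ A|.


Restricted sumset: A +̂ A = {a + a' : a ∈ A, a' ∈ A, a ≠ a'}.
Equivalently, take A + A and drop any sum 2a that is achievable ONLY as a + a for a ∈ A (i.e. sums representable only with equal summands).
Enumerate pairs (a, a') with a < a' (symmetric, so each unordered pair gives one sum; this covers all a ≠ a'):
  -1 + 2 = 1
  -1 + 6 = 5
  -1 + 7 = 6
  2 + 6 = 8
  2 + 7 = 9
  6 + 7 = 13
Collected distinct sums: {1, 5, 6, 8, 9, 13}
|A +̂ A| = 6
(Reference bound: |A +̂ A| ≥ 2|A| - 3 for |A| ≥ 2, with |A| = 4 giving ≥ 5.)

|A +̂ A| = 6


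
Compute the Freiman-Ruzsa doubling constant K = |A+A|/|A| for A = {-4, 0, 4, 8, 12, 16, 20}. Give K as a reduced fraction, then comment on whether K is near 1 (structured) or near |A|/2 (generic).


|A| = 7.
Compute A + A by enumerating all 49 pairs.
A + A = {-8, -4, 0, 4, 8, 12, 16, 20, 24, 28, 32, 36, 40}, so |A + A| = 13.
K = |A + A| / |A| = 13/7 (already in lowest terms) ≈ 1.8571.
Reference: AP of size 7 gives K = 13/7 ≈ 1.8571; a fully generic set of size 7 gives K ≈ 4.0000.

|A| = 7, |A + A| = 13, K = 13/7.


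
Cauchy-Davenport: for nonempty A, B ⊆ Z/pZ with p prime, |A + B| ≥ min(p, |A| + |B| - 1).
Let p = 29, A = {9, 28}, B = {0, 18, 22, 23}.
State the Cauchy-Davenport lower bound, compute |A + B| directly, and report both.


Cauchy-Davenport: |A + B| ≥ min(p, |A| + |B| - 1) for A, B nonempty in Z/pZ.
|A| = 2, |B| = 4, p = 29.
CD lower bound = min(29, 2 + 4 - 1) = min(29, 5) = 5.
Compute A + B mod 29 directly:
a = 9: 9+0=9, 9+18=27, 9+22=2, 9+23=3
a = 28: 28+0=28, 28+18=17, 28+22=21, 28+23=22
A + B = {2, 3, 9, 17, 21, 22, 27, 28}, so |A + B| = 8.
Verify: 8 ≥ 5? Yes ✓.

CD lower bound = 5, actual |A + B| = 8.


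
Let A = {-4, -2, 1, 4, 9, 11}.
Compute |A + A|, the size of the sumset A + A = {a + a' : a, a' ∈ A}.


A + A = {a + a' : a, a' ∈ A}; |A| = 6.
General bounds: 2|A| - 1 ≤ |A + A| ≤ |A|(|A|+1)/2, i.e. 11 ≤ |A + A| ≤ 21.
Lower bound 2|A|-1 is attained iff A is an arithmetic progression.
Enumerate sums a + a' for a ≤ a' (symmetric, so this suffices):
a = -4: -4+-4=-8, -4+-2=-6, -4+1=-3, -4+4=0, -4+9=5, -4+11=7
a = -2: -2+-2=-4, -2+1=-1, -2+4=2, -2+9=7, -2+11=9
a = 1: 1+1=2, 1+4=5, 1+9=10, 1+11=12
a = 4: 4+4=8, 4+9=13, 4+11=15
a = 9: 9+9=18, 9+11=20
a = 11: 11+11=22
Distinct sums: {-8, -6, -4, -3, -1, 0, 2, 5, 7, 8, 9, 10, 12, 13, 15, 18, 20, 22}
|A + A| = 18

|A + A| = 18


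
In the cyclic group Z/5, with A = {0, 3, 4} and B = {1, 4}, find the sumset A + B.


Work in Z/5Z: reduce every sum a + b modulo 5.
Enumerate all 6 pairs:
a = 0: 0+1=1, 0+4=4
a = 3: 3+1=4, 3+4=2
a = 4: 4+1=0, 4+4=3
Distinct residues collected: {0, 1, 2, 3, 4}
|A + B| = 5 (out of 5 total residues).

A + B = {0, 1, 2, 3, 4}


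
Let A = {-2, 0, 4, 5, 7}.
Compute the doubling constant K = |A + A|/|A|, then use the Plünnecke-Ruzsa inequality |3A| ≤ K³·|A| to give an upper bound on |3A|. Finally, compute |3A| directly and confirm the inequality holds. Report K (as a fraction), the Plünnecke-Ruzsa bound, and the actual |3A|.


|A| = 5.
Step 1: Compute A + A by enumerating all 25 pairs.
A + A = {-4, -2, 0, 2, 3, 4, 5, 7, 8, 9, 10, 11, 12, 14}, so |A + A| = 14.
Step 2: Doubling constant K = |A + A|/|A| = 14/5 = 14/5 ≈ 2.8000.
Step 3: Plünnecke-Ruzsa gives |3A| ≤ K³·|A| = (2.8000)³ · 5 ≈ 109.7600.
Step 4: Compute 3A = A + A + A directly by enumerating all triples (a,b,c) ∈ A³; |3A| = 24.
Step 5: Check 24 ≤ 109.7600? Yes ✓.

K = 14/5, Plünnecke-Ruzsa bound K³|A| ≈ 109.7600, |3A| = 24, inequality holds.


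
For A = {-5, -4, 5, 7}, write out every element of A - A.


A - A = {a - a' : a, a' ∈ A}.
Compute a - a' for each ordered pair (a, a'):
a = -5: -5--5=0, -5--4=-1, -5-5=-10, -5-7=-12
a = -4: -4--5=1, -4--4=0, -4-5=-9, -4-7=-11
a = 5: 5--5=10, 5--4=9, 5-5=0, 5-7=-2
a = 7: 7--5=12, 7--4=11, 7-5=2, 7-7=0
Collecting distinct values (and noting 0 appears from a-a):
A - A = {-12, -11, -10, -9, -2, -1, 0, 1, 2, 9, 10, 11, 12}
|A - A| = 13

A - A = {-12, -11, -10, -9, -2, -1, 0, 1, 2, 9, 10, 11, 12}


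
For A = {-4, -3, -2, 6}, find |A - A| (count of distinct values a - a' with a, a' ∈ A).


A - A = {a - a' : a, a' ∈ A}; |A| = 4.
Bounds: 2|A|-1 ≤ |A - A| ≤ |A|² - |A| + 1, i.e. 7 ≤ |A - A| ≤ 13.
Note: 0 ∈ A - A always (from a - a). The set is symmetric: if d ∈ A - A then -d ∈ A - A.
Enumerate nonzero differences d = a - a' with a > a' (then include -d):
Positive differences: {1, 2, 8, 9, 10}
Full difference set: {0} ∪ (positive diffs) ∪ (negative diffs).
|A - A| = 1 + 2·5 = 11 (matches direct enumeration: 11).

|A - A| = 11


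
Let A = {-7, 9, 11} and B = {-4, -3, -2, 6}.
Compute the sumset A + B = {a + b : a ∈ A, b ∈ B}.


A + B = {a + b : a ∈ A, b ∈ B}.
Enumerate all |A|·|B| = 3·4 = 12 pairs (a, b) and collect distinct sums.
a = -7: -7+-4=-11, -7+-3=-10, -7+-2=-9, -7+6=-1
a = 9: 9+-4=5, 9+-3=6, 9+-2=7, 9+6=15
a = 11: 11+-4=7, 11+-3=8, 11+-2=9, 11+6=17
Collecting distinct sums: A + B = {-11, -10, -9, -1, 5, 6, 7, 8, 9, 15, 17}
|A + B| = 11

A + B = {-11, -10, -9, -1, 5, 6, 7, 8, 9, 15, 17}


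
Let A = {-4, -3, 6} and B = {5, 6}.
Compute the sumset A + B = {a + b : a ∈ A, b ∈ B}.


A + B = {a + b : a ∈ A, b ∈ B}.
Enumerate all |A|·|B| = 3·2 = 6 pairs (a, b) and collect distinct sums.
a = -4: -4+5=1, -4+6=2
a = -3: -3+5=2, -3+6=3
a = 6: 6+5=11, 6+6=12
Collecting distinct sums: A + B = {1, 2, 3, 11, 12}
|A + B| = 5

A + B = {1, 2, 3, 11, 12}


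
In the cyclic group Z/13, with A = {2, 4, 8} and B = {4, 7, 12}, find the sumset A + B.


Work in Z/13Z: reduce every sum a + b modulo 13.
Enumerate all 9 pairs:
a = 2: 2+4=6, 2+7=9, 2+12=1
a = 4: 4+4=8, 4+7=11, 4+12=3
a = 8: 8+4=12, 8+7=2, 8+12=7
Distinct residues collected: {1, 2, 3, 6, 7, 8, 9, 11, 12}
|A + B| = 9 (out of 13 total residues).

A + B = {1, 2, 3, 6, 7, 8, 9, 11, 12}


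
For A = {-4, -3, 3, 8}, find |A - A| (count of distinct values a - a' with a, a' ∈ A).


A - A = {a - a' : a, a' ∈ A}; |A| = 4.
Bounds: 2|A|-1 ≤ |A - A| ≤ |A|² - |A| + 1, i.e. 7 ≤ |A - A| ≤ 13.
Note: 0 ∈ A - A always (from a - a). The set is symmetric: if d ∈ A - A then -d ∈ A - A.
Enumerate nonzero differences d = a - a' with a > a' (then include -d):
Positive differences: {1, 5, 6, 7, 11, 12}
Full difference set: {0} ∪ (positive diffs) ∪ (negative diffs).
|A - A| = 1 + 2·6 = 13 (matches direct enumeration: 13).

|A - A| = 13


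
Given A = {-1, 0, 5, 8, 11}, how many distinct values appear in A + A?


A + A = {a + a' : a, a' ∈ A}; |A| = 5.
General bounds: 2|A| - 1 ≤ |A + A| ≤ |A|(|A|+1)/2, i.e. 9 ≤ |A + A| ≤ 15.
Lower bound 2|A|-1 is attained iff A is an arithmetic progression.
Enumerate sums a + a' for a ≤ a' (symmetric, so this suffices):
a = -1: -1+-1=-2, -1+0=-1, -1+5=4, -1+8=7, -1+11=10
a = 0: 0+0=0, 0+5=5, 0+8=8, 0+11=11
a = 5: 5+5=10, 5+8=13, 5+11=16
a = 8: 8+8=16, 8+11=19
a = 11: 11+11=22
Distinct sums: {-2, -1, 0, 4, 5, 7, 8, 10, 11, 13, 16, 19, 22}
|A + A| = 13

|A + A| = 13


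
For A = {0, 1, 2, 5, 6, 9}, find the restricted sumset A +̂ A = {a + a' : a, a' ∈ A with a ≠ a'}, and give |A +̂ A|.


Restricted sumset: A +̂ A = {a + a' : a ∈ A, a' ∈ A, a ≠ a'}.
Equivalently, take A + A and drop any sum 2a that is achievable ONLY as a + a for a ∈ A (i.e. sums representable only with equal summands).
Enumerate pairs (a, a') with a < a' (symmetric, so each unordered pair gives one sum; this covers all a ≠ a'):
  0 + 1 = 1
  0 + 2 = 2
  0 + 5 = 5
  0 + 6 = 6
  0 + 9 = 9
  1 + 2 = 3
  1 + 5 = 6
  1 + 6 = 7
  1 + 9 = 10
  2 + 5 = 7
  2 + 6 = 8
  2 + 9 = 11
  5 + 6 = 11
  5 + 9 = 14
  6 + 9 = 15
Collected distinct sums: {1, 2, 3, 5, 6, 7, 8, 9, 10, 11, 14, 15}
|A +̂ A| = 12
(Reference bound: |A +̂ A| ≥ 2|A| - 3 for |A| ≥ 2, with |A| = 6 giving ≥ 9.)

|A +̂ A| = 12


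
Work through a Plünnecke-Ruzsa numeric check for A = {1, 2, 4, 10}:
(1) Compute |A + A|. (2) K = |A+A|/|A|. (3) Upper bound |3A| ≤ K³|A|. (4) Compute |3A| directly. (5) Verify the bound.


|A| = 4.
Step 1: Compute A + A by enumerating all 16 pairs.
A + A = {2, 3, 4, 5, 6, 8, 11, 12, 14, 20}, so |A + A| = 10.
Step 2: Doubling constant K = |A + A|/|A| = 10/4 = 10/4 ≈ 2.5000.
Step 3: Plünnecke-Ruzsa gives |3A| ≤ K³·|A| = (2.5000)³ · 4 ≈ 62.5000.
Step 4: Compute 3A = A + A + A directly by enumerating all triples (a,b,c) ∈ A³; |3A| = 18.
Step 5: Check 18 ≤ 62.5000? Yes ✓.

K = 10/4, Plünnecke-Ruzsa bound K³|A| ≈ 62.5000, |3A| = 18, inequality holds.


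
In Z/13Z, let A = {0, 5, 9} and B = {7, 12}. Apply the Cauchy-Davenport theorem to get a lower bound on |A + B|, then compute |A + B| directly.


Cauchy-Davenport: |A + B| ≥ min(p, |A| + |B| - 1) for A, B nonempty in Z/pZ.
|A| = 3, |B| = 2, p = 13.
CD lower bound = min(13, 3 + 2 - 1) = min(13, 4) = 4.
Compute A + B mod 13 directly:
a = 0: 0+7=7, 0+12=12
a = 5: 5+7=12, 5+12=4
a = 9: 9+7=3, 9+12=8
A + B = {3, 4, 7, 8, 12}, so |A + B| = 5.
Verify: 5 ≥ 4? Yes ✓.

CD lower bound = 4, actual |A + B| = 5.


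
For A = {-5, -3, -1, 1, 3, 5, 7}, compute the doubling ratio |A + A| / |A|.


|A| = 7.
Compute A + A by enumerating all 49 pairs.
A + A = {-10, -8, -6, -4, -2, 0, 2, 4, 6, 8, 10, 12, 14}, so |A + A| = 13.
K = |A + A| / |A| = 13/7 (already in lowest terms) ≈ 1.8571.
Reference: AP of size 7 gives K = 13/7 ≈ 1.8571; a fully generic set of size 7 gives K ≈ 4.0000.

|A| = 7, |A + A| = 13, K = 13/7.


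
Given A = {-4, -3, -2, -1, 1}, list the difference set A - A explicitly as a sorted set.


A - A = {a - a' : a, a' ∈ A}.
Compute a - a' for each ordered pair (a, a'):
a = -4: -4--4=0, -4--3=-1, -4--2=-2, -4--1=-3, -4-1=-5
a = -3: -3--4=1, -3--3=0, -3--2=-1, -3--1=-2, -3-1=-4
a = -2: -2--4=2, -2--3=1, -2--2=0, -2--1=-1, -2-1=-3
a = -1: -1--4=3, -1--3=2, -1--2=1, -1--1=0, -1-1=-2
a = 1: 1--4=5, 1--3=4, 1--2=3, 1--1=2, 1-1=0
Collecting distinct values (and noting 0 appears from a-a):
A - A = {-5, -4, -3, -2, -1, 0, 1, 2, 3, 4, 5}
|A - A| = 11

A - A = {-5, -4, -3, -2, -1, 0, 1, 2, 3, 4, 5}


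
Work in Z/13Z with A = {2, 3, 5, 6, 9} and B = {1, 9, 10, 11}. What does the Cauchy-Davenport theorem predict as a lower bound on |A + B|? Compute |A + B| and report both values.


Cauchy-Davenport: |A + B| ≥ min(p, |A| + |B| - 1) for A, B nonempty in Z/pZ.
|A| = 5, |B| = 4, p = 13.
CD lower bound = min(13, 5 + 4 - 1) = min(13, 8) = 8.
Compute A + B mod 13 directly:
a = 2: 2+1=3, 2+9=11, 2+10=12, 2+11=0
a = 3: 3+1=4, 3+9=12, 3+10=0, 3+11=1
a = 5: 5+1=6, 5+9=1, 5+10=2, 5+11=3
a = 6: 6+1=7, 6+9=2, 6+10=3, 6+11=4
a = 9: 9+1=10, 9+9=5, 9+10=6, 9+11=7
A + B = {0, 1, 2, 3, 4, 5, 6, 7, 10, 11, 12}, so |A + B| = 11.
Verify: 11 ≥ 8? Yes ✓.

CD lower bound = 8, actual |A + B| = 11.


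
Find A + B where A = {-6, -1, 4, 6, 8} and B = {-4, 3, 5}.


A + B = {a + b : a ∈ A, b ∈ B}.
Enumerate all |A|·|B| = 5·3 = 15 pairs (a, b) and collect distinct sums.
a = -6: -6+-4=-10, -6+3=-3, -6+5=-1
a = -1: -1+-4=-5, -1+3=2, -1+5=4
a = 4: 4+-4=0, 4+3=7, 4+5=9
a = 6: 6+-4=2, 6+3=9, 6+5=11
a = 8: 8+-4=4, 8+3=11, 8+5=13
Collecting distinct sums: A + B = {-10, -5, -3, -1, 0, 2, 4, 7, 9, 11, 13}
|A + B| = 11

A + B = {-10, -5, -3, -1, 0, 2, 4, 7, 9, 11, 13}


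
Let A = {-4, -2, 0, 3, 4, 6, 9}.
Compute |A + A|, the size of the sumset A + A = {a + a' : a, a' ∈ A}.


A + A = {a + a' : a, a' ∈ A}; |A| = 7.
General bounds: 2|A| - 1 ≤ |A + A| ≤ |A|(|A|+1)/2, i.e. 13 ≤ |A + A| ≤ 28.
Lower bound 2|A|-1 is attained iff A is an arithmetic progression.
Enumerate sums a + a' for a ≤ a' (symmetric, so this suffices):
a = -4: -4+-4=-8, -4+-2=-6, -4+0=-4, -4+3=-1, -4+4=0, -4+6=2, -4+9=5
a = -2: -2+-2=-4, -2+0=-2, -2+3=1, -2+4=2, -2+6=4, -2+9=7
a = 0: 0+0=0, 0+3=3, 0+4=4, 0+6=6, 0+9=9
a = 3: 3+3=6, 3+4=7, 3+6=9, 3+9=12
a = 4: 4+4=8, 4+6=10, 4+9=13
a = 6: 6+6=12, 6+9=15
a = 9: 9+9=18
Distinct sums: {-8, -6, -4, -2, -1, 0, 1, 2, 3, 4, 5, 6, 7, 8, 9, 10, 12, 13, 15, 18}
|A + A| = 20

|A + A| = 20


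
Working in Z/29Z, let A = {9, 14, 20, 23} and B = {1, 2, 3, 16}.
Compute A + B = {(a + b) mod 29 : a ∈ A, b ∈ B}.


Work in Z/29Z: reduce every sum a + b modulo 29.
Enumerate all 16 pairs:
a = 9: 9+1=10, 9+2=11, 9+3=12, 9+16=25
a = 14: 14+1=15, 14+2=16, 14+3=17, 14+16=1
a = 20: 20+1=21, 20+2=22, 20+3=23, 20+16=7
a = 23: 23+1=24, 23+2=25, 23+3=26, 23+16=10
Distinct residues collected: {1, 7, 10, 11, 12, 15, 16, 17, 21, 22, 23, 24, 25, 26}
|A + B| = 14 (out of 29 total residues).

A + B = {1, 7, 10, 11, 12, 15, 16, 17, 21, 22, 23, 24, 25, 26}
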